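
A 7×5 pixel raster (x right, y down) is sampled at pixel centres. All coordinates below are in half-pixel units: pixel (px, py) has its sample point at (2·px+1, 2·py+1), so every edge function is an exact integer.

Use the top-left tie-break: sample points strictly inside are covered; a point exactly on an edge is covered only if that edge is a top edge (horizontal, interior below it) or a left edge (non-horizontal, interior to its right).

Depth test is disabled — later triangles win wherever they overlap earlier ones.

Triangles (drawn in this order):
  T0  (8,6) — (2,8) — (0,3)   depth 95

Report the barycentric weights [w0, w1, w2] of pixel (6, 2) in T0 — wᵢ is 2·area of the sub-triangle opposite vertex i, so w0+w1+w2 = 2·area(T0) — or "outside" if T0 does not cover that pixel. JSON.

T0:
  2·area = 34
  edge (8, 6)→(2, 8): d=(-6,2) right/bottom  bias=-1
  edge (2, 8)→(0, 3): d=(-2,-5) top-left  bias=+0
  edge (0, 3)→(8, 6): d=(8,3) right/bottom  bias=-1
    (0,2)@(1, 5): e=[20,1,13] → #
    (1,2)@(3, 5): e=[16,11,7] → #
    (2,2)@(5, 5): e=[12,21,1] → #
    (3,2)@(7, 5): e=[8,31,-5] → ·
    (5,2)@(11, 5): e=[0,51,-17] → ·  [on edge]
    (0,3)@(1, 7): e=[8,-3,29] → ·
    (1,3)@(3, 7): e=[4,7,23] → #
    (2,3)@(5, 7): e=[0,17,17] → ·  [on edge]
    (1,4)@(3, 9): e=[-8,3,39] → ·
  covered (4 px):
    · · · · · · ·
    · · · · · · ·
    # # # · · · ·
    · # · · · · ·
    · · · · · · ·

Result: "outside"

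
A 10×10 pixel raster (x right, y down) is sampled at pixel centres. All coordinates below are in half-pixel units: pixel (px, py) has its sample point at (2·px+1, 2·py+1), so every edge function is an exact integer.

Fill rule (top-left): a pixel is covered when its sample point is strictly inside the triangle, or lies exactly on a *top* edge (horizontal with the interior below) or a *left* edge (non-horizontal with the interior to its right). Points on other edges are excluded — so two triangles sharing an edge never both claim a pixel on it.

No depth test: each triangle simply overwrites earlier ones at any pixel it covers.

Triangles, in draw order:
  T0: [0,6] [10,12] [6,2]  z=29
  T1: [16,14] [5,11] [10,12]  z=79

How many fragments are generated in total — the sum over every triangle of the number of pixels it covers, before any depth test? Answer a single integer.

T0:
  2·area = 76  (B↔C swapped to make it positive)
  edge (0, 6)→(6, 2): d=(6,-4) top-left  bias=+0
  edge (6, 2)→(10, 12): d=(4,10) right/bottom  bias=-1
  edge (10, 12)→(0, 6): d=(-10,-6) top-left  bias=+0
    (2,1)@(5, 3): e=[2,14,60] → █
    (3,1)@(7, 3): e=[10,-6,72] → ·
    (1,2)@(3, 5): e=[6,42,28] → █
    (3,2)@(7, 5): e=[22,2,52] → █
    (4,2)@(9, 5): e=[30,-18,64] → ·
    (1,3)@(3, 7): e=[18,50,8] → █
    (4,3)@(9, 7): e=[42,-10,44] → ·
    (1,4)@(3, 9): e=[30,58,-12] → ·
    (2,4)@(5, 9): e=[38,38,0] → █  [on edge]
    (4,4)@(9, 9): e=[54,-2,24] → ·
    (2,5)@(5, 11): e=[50,46,-20] → ·
    (3,5)@(7, 11): e=[58,26,-8] → ·
    (7,7)@(15, 15): e=[114,-38,0] → ·  [on edge]
  covered (10 px):
    · · · · · · · · · ·
    · · █ · · · · · · ·
    · █ █ █ · · · · · ·
    · █ █ █ · · · · · ·
    · · █ █ · · · · · ·
    · · · · █ · · · · ·
    · · · · · · · · · ·
    · · · · · · · · · ·
    · · · · · · · · · ·
    · · · · · · · · · ·
T1:
  2·area = 4
  edge (16, 14)→(5, 11): d=(-11,-3) top-left  bias=+0
  edge (5, 11)→(10, 12): d=(5,1) right/bottom  bias=-1
  edge (10, 12)→(16, 14): d=(6,2) right/bottom  bias=-1
    (0,4)@(1, 9): e=[10,-6,0] → ·  [on edge]
    (2,5)@(5, 11): e=[0,0,4] → ·  [on edge]
    (3,5)@(7, 11): e=[6,-2,0] → ·  [on edge]
    (6,6)@(13, 13): e=[2,2,0] → ·  [on edge]
    (7,6)@(15, 13): e=[8,0,-4] → ·  [on edge]
    (9,7)@(19, 15): e=[-2,6,0] → ·  [on edge]
  covered (0 px):
    · · · · · · · · · ·
    · · · · · · · · · ·
    · · · · · · · · · ·
    · · · · · · · · · ·
    · · · · · · · · · ·
    · · · · · · · · · ·
    · · · · · · · · · ·
    · · · · · · · · · ·
    · · · · · · · · · ·
    · · · · · · · · · ·

Final: 10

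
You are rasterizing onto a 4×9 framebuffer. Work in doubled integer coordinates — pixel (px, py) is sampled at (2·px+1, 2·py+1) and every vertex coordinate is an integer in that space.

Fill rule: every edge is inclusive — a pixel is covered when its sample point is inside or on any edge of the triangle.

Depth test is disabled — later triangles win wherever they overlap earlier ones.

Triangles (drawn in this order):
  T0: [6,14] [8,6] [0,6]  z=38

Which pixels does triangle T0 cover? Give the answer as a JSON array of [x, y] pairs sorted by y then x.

T0:
  2·area = 64  (B↔C swapped to make it positive)
  edge (6, 14)→(0, 6): d=(-6,-8) inclusive
  edge (0, 6)→(8, 6): d=(8,0) inclusive
  edge (8, 6)→(6, 14): d=(-2,8) inclusive
    (0,3)@(1, 7): e=[2,8,54] → X
    (1,3)@(3, 7): e=[18,8,38] → X
    (2,3)@(5, 7): e=[34,8,22] → X
    (3,3)@(7, 7): e=[50,8,6] → X
    (0,4)@(1, 9): e=[-10,24,50] → .
    (1,4)@(3, 9): e=[6,24,34] → X
    (1,5)@(3, 11): e=[-6,40,30] → .
    (2,5)@(5, 11): e=[10,40,14] → X
    (3,5)@(7, 11): e=[26,40,-2] → .
    (2,6)@(5, 13): e=[-2,56,10] → .
  covered (8 px):
    . . . .
    . . . .
    . . . .
    X X X X
    . X X X
    . . X .
    . . . .
    . . . .
    . . . .

Final: [[0,3],[1,3],[2,3],[3,3],[1,4],[2,4],[3,4],[2,5]]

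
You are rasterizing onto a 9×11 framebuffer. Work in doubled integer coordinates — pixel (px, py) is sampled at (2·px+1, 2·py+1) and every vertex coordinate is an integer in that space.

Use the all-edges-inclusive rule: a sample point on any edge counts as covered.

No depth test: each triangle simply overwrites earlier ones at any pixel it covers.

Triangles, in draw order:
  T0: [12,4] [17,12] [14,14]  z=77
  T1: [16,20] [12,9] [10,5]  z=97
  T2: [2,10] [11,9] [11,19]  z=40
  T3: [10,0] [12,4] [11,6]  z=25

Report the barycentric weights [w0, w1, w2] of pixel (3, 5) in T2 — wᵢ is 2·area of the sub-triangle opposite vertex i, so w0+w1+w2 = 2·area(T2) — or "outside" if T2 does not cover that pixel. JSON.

T0:
  2·area = 34
  edge (12, 4)→(17, 12): d=(5,8) inclusive
  edge (17, 12)→(14, 14): d=(-3,2) inclusive
  edge (14, 14)→(12, 4): d=(-2,-10) inclusive
    (6,3)@(13, 7): e=[7,23,4] → █
    (7,3)@(15, 7): e=[-9,19,24] → ·
    (6,4)@(13, 9): e=[17,17,0] → █  [on edge]
    (7,4)@(15, 9): e=[1,13,20] → █
    (8,4)@(17, 9): e=[-15,9,40] → ·
    (6,5)@(13, 11): e=[27,11,-4] → ·
    (7,5)@(15, 11): e=[11,7,16] → █
    (8,5)@(17, 11): e=[-5,3,36] → ·
    (7,6)@(15, 13): e=[21,1,12] → █
    (8,6)@(17, 13): e=[5,-3,32] → ·
    (7,7)@(15, 15): e=[31,-5,8] → ·
    (7,9)@(15, 19): e=[51,-17,0] → ·  [on edge]
  covered (5 px):
    · · · · · · · · ·
    · · · · · · · · ·
    · · · · · · · · ·
    · · · · · · █ · ·
    · · · · · · █ █ ·
    · · · · · · · █ ·
    · · · · · · · █ ·
    · · · · · · · · ·
    · · · · · · · · ·
    · · · · · · · · ·
    · · · · · · · · ·
T1:
  2·area = 6  (B↔C swapped to make it positive)
  edge (16, 20)→(10, 5): d=(-6,-15) inclusive
  edge (10, 5)→(12, 9): d=(2,4) inclusive
  edge (12, 9)→(16, 20): d=(4,11) inclusive
    (4,1)@(9, 3): e=[-3,0,9] → ·  [on edge]
    (5,3)@(11, 7): e=[3,0,3] → █  [on edge]
    (6,3)@(13, 7): e=[33,-8,-19] → ·
    (5,4)@(11, 9): e=[-9,4,11] → ·
    (6,5)@(13, 11): e=[9,0,-3] → ·  [on edge]
    (7,7)@(15, 15): e=[15,0,-9] → ·  [on edge]
    (8,9)@(17, 19): e=[21,0,-15] → ·  [on edge]
  covered (1 px):
    · · · · · · · · ·
    · · · · · · · · ·
    · · · · · · · · ·
    · · · · · █ · · ·
    · · · · · · · · ·
    · · · · · · · · ·
    · · · · · · · · ·
    · · · · · · · · ·
    · · · · · · · · ·
    · · · · · · · · ·
    · · · · · · · · ·
T2:
  2·area = 90
  edge (2, 10)→(11, 9): d=(9,-1) inclusive
  edge (11, 9)→(11, 19): d=(0,10) inclusive
  edge (11, 19)→(2, 10): d=(-9,-9) inclusive
    (5,0)@(11, 1): e=[-72,0,162] → ·  [on edge]
    (5,1)@(11, 3): e=[-54,0,144] → ·  [on edge]
    (5,2)@(11, 5): e=[-36,0,126] → ·  [on edge]
    (5,3)@(11, 7): e=[-18,0,108] → ·  [on edge]
    (0,4)@(1, 9): e=[-10,100,0] → ·  [on edge]
    (5,4)@(11, 9): e=[0,0,90] → █  [on edge]
    (6,4)@(13, 9): e=[2,-20,108] → ·
    (1,5)@(3, 11): e=[10,80,0] → █  [on edge]
    (2,5)@(5, 11): e=[12,60,18] → █
    (3,5)@(7, 11): e=[14,40,36] → █
    (4,5)@(9, 11): e=[16,20,54] → █
    (5,5)@(11, 11): e=[18,0,72] → █  [on edge]
    (2,6)@(5, 13): e=[30,60,0] → █  [on edge]
    (5,6)@(11, 13): e=[36,0,54] → █  [on edge]
    (3,7)@(7, 15): e=[50,40,0] → █  [on edge]
    (5,7)@(11, 15): e=[54,0,36] → █  [on edge]
    (4,8)@(9, 17): e=[70,20,0] → █  [on edge]
    (5,8)@(11, 17): e=[72,0,18] → █  [on edge]
    (5,9)@(11, 19): e=[90,0,0] → █  [on edge]
    (5,10)@(11, 21): e=[108,0,-18] → ·  [on edge]
    (6,10)@(13, 21): e=[110,-20,0] → ·  [on edge]
  covered (16 px):
    · · · · · · · · ·
    · · · · · · · · ·
    · · · · · · · · ·
    · · · · · · · · ·
    · · · · · █ · · ·
    · █ █ █ █ █ · · ·
    · · █ █ █ █ · · ·
    · · · █ █ █ · · ·
    · · · · █ █ · · ·
    · · · · · █ · · ·
    · · · · · · · · ·
T3:
  2·area = 8
  edge (10, 0)→(12, 4): d=(2,4) inclusive
  edge (12, 4)→(11, 6): d=(-1,2) inclusive
  edge (11, 6)→(10, 0): d=(-1,-6) inclusive
    (5,1)@(11, 3): e=[2,3,3] → █
    (6,1)@(13, 3): e=[-6,-1,15] → ·
    (5,2)@(11, 5): e=[6,1,1] → █
    (6,2)@(13, 5): e=[-2,-3,13] → ·
    (5,3)@(11, 7): e=[10,-1,-1] → ·
  covered (2 px):
    · · · · · · · · ·
    · · · · · █ · · ·
    · · · · · █ · · ·
    · · · · · · · · ·
    · · · · · · · · ·
    · · · · · · · · ·
    · · · · · · · · ·
    · · · · · · · · ·
    · · · · · · · · ·
    · · · · · · · · ·
    · · · · · · · · ·

Final: [40,36,14]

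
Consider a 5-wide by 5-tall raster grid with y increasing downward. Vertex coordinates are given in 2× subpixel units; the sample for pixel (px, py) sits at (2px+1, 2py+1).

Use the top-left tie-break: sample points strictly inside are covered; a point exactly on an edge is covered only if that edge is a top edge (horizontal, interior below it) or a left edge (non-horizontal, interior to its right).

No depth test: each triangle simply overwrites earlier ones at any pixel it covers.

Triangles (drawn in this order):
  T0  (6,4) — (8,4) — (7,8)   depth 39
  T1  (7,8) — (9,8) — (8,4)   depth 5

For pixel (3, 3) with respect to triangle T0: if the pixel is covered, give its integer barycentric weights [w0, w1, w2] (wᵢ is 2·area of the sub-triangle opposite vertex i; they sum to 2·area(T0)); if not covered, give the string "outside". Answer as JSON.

T0:
  2·area = 8
  edge (6, 4)→(8, 4): d=(2,0) top-left  bias=+0
  edge (8, 4)→(7, 8): d=(-1,4) right/bottom  bias=-1
  edge (7, 8)→(6, 4): d=(-1,-4) top-left  bias=+0
    (3,2)@(7, 5): e=[2,3,3] → #
    (4,2)@(9, 5): e=[2,-5,11] → ·
    (3,3)@(7, 7): e=[6,1,1] → #
    (4,3)@(9, 7): e=[6,-7,9] → ·
    (3,4)@(7, 9): e=[10,-1,-1] → ·
  covered (2 px):
    · · · · ·
    · · · · ·
    · · · # ·
    · · · # ·
    · · · · ·
T1:
  2·area = 8  (B↔C swapped to make it positive)
  edge (7, 8)→(8, 4): d=(1,-4) top-left  bias=+0
  edge (8, 4)→(9, 8): d=(1,4) right/bottom  bias=-1
  edge (9, 8)→(7, 8): d=(-2,0) right/bottom  bias=-1
  covered (0 px):
    · · · · ·
    · · · · ·
    · · · · ·
    · · · · ·
    · · · · ·

Answer: [1,1,6]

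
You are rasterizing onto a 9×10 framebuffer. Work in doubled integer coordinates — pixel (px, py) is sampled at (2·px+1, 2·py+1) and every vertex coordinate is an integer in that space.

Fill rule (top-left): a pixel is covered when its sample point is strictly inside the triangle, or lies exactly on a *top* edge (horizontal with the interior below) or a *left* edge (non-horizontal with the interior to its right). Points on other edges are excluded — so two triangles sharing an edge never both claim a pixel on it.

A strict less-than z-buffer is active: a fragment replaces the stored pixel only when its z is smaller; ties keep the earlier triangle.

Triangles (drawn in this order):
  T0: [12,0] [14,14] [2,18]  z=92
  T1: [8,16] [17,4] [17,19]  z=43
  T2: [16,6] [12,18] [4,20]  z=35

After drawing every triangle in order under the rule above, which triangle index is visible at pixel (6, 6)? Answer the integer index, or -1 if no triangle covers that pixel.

T0:
  2·area = 176
  edge (12, 0)→(14, 14): d=(2,14) right/bottom  bias=-1
  edge (14, 14)→(2, 18): d=(-12,4) right/bottom  bias=-1
  edge (2, 18)→(12, 0): d=(10,-18) top-left  bias=+0
    (5,1)@(11, 3): e=[20,144,12] → #
    (6,1)@(13, 3): e=[-8,136,48] → ·
    (5,2)@(11, 5): e=[24,120,32] → #
    (6,2)@(13, 5): e=[-4,112,68] → ·
    (4,3)@(9, 7): e=[56,104,16] → #
    (6,3)@(13, 7): e=[0,88,88] → ·  [on edge]
    (3,4)@(7, 9): e=[88,88,0] → #  [on edge]
    (6,4)@(13, 9): e=[4,64,108] → #
    (7,4)@(15, 9): e=[-24,56,144] → ·
    (3,5)@(7, 11): e=[92,64,20] → #
    (7,5)@(15, 11): e=[-20,32,164] → ·
    (2,6)@(5, 13): e=[124,48,4] → #
    (8,6)@(17, 13): e=[-44,0,220] → ·  [on edge]
    (5,7)@(11, 15): e=[44,0,132] → ·  [on edge]
    (2,8)@(5, 17): e=[132,0,44] → ·  [on edge]
  covered (21 px):
    · · · · · · · · ·
    · · · · · # · · ·
    · · · · · # · · ·
    · · · · # # · · ·
    · · · # # # # · ·
    · · · # # # # · ·
    · · # # # # # · ·
    · · # # # · · · ·
    · # · · · · · · ·
    · · · · · · · · ·
T1:
  2·area = 135
  edge (8, 16)→(17, 4): d=(9,-12) top-left  bias=+0
  edge (17, 4)→(17, 19): d=(0,15) right/bottom  bias=-1
  edge (17, 19)→(8, 16): d=(-9,-3) top-left  bias=+0
    (8,0)@(17, 1): e=[-27,0,162] → ·  [on edge]
    (8,1)@(17, 3): e=[-9,0,144] → ·  [on edge]
    (8,2)@(17, 5): e=[9,0,126] → ·  [on edge]
    (7,3)@(15, 7): e=[3,30,102] → #
    (8,3)@(17, 7): e=[27,0,108] → ·  [on edge]
    (7,4)@(15, 9): e=[21,30,84] → #
    (8,4)@(17, 9): e=[45,0,90] → ·  [on edge]
    (6,5)@(13, 11): e=[15,60,60] → #
    (8,5)@(17, 11): e=[63,0,72] → ·  [on edge]
    (5,6)@(11, 13): e=[9,90,36] → #
    (8,6)@(17, 13): e=[81,0,54] → ·  [on edge]
    (2,7)@(5, 15): e=[-45,180,0] → ·  [on edge]
    (8,7)@(17, 15): e=[99,0,36] → ·  [on edge]
    (5,8)@(11, 17): e=[45,90,0] → #  [on edge]
    (8,8)@(17, 17): e=[117,0,18] → ·  [on edge]
    (8,9)@(17, 19): e=[135,0,0] → ·  [on edge]
  covered (14 px):
    · · · · · · · · ·
    · · · · · · · · ·
    · · · · · · · · ·
    · · · · · · · # ·
    · · · · · · · # ·
    · · · · · · # # ·
    · · · · · # # # ·
    · · · · # # # # ·
    · · · · · # # # ·
    · · · · · · · · ·
T2:
  2·area = 88
  edge (16, 6)→(12, 18): d=(-4,12) right/bottom  bias=-1
  edge (12, 18)→(4, 20): d=(-8,2) right/bottom  bias=-1
  edge (4, 20)→(16, 6): d=(12,-14) top-left  bias=+0
    (8,1)@(17, 3): e=[0,110,-22] → ·  [on edge]
    (7,4)@(15, 9): e=[0,66,22] → ·  [on edge]
    (6,5)@(13, 11): e=[16,54,18] → #
    (7,5)@(15, 11): e=[-8,50,46] → ·
    (5,6)@(11, 13): e=[32,42,14] → #
    (7,6)@(15, 13): e=[-16,34,70] → ·
    (4,7)@(9, 15): e=[48,30,10] → #
    (6,7)@(13, 15): e=[0,22,66] → ·  [on edge]
    (3,8)@(7, 17): e=[64,18,6] → #
    (6,8)@(13, 17): e=[-8,6,90] → ·
    (2,9)@(5, 19): e=[80,6,2] → #
    (4,9)@(9, 19): e=[32,-2,58] → ·
  covered (10 px):
    · · · · · · · · ·
    · · · · · · · · ·
    · · · · · · · · ·
    · · · · · · · · ·
    · · · · · · · · ·
    · · · · · · # · ·
    · · · · · # # · ·
    · · · · # # · · ·
    · · · # # # · · ·
    · · # # · · · · ·

Z-buffer (winner per pixel, '.' = empty):
  . . . . . . . . .
  . . . . . 0 . . .
  . . . . . 0 . . .
  . . . . 0 0 . 1 .
  . . . 0 0 0 0 1 .
  . . . 0 0 0 2 1 .
  . . 0 0 0 2 2 1 .
  . . 0 0 2 2 1 1 .
  . 0 . 2 2 2 1 1 .
  . . 2 2 . . . . .

Result: 2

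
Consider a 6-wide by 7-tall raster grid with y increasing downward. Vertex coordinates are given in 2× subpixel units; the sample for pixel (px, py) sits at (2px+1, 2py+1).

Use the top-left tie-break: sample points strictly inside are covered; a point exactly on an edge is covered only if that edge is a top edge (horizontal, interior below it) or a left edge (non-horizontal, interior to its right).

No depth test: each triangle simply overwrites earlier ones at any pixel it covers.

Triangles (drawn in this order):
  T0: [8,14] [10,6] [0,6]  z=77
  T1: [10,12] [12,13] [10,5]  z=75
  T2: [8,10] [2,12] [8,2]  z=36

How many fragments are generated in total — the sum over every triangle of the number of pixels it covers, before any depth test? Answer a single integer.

T0:
  2·area = 80  (B↔C swapped to make it positive)
  edge (8, 14)→(0, 6): d=(-8,-8) top-left  bias=+0
  edge (0, 6)→(10, 6): d=(10,0) top-left  bias=+0
  edge (10, 6)→(8, 14): d=(-2,8) right/bottom  bias=-1
    (0,3)@(1, 7): e=[0,10,70] → X  [on edge]
    (1,3)@(3, 7): e=[16,10,54] → X
    (2,3)@(5, 7): e=[32,10,38] → X
    (3,3)@(7, 7): e=[48,10,22] → X
    (4,3)@(9, 7): e=[64,10,6] → X
    (5,3)@(11, 7): e=[80,10,-10] → .
    (0,4)@(1, 9): e=[-16,30,66] → .
    (1,4)@(3, 9): e=[0,30,50] → X  [on edge]
    (5,4)@(11, 9): e=[64,30,-14] → .
    (1,5)@(3, 11): e=[-16,50,46] → .
    (2,5)@(5, 11): e=[0,50,30] → X  [on edge]
    (4,5)@(9, 11): e=[32,50,-2] → .
    (3,6)@(7, 13): e=[0,70,10] → X  [on edge]
  covered (12 px):
    . . . . . .
    . . . . . .
    . . . . . .
    X X X X X .
    . X X X X .
    . . X X . .
    . . . X . .
T1:
  2·area = 14  (B↔C swapped to make it positive)
  edge (10, 12)→(10, 5): d=(0,-7) top-left  bias=+0
  edge (10, 5)→(12, 13): d=(2,8) right/bottom  bias=-1
  edge (12, 13)→(10, 12): d=(-2,-1) top-left  bias=+0
    (4,0)@(9, 1): e=[-7,0,21] → .  [on edge]
    (5,4)@(11, 9): e=[7,0,7] → .  [on edge]
    (5,5)@(11, 11): e=[7,4,3] → X
    (5,6)@(11, 13): e=[7,8,-1] → .
  covered (1 px):
    . . . . . .
    . . . . . .
    . . . . . .
    . . . . . .
    . . . . . .
    . . . . . X
    . . . . . .
T2:
  2·area = 48
  edge (8, 10)→(2, 12): d=(-6,2) right/bottom  bias=-1
  edge (2, 12)→(8, 2): d=(6,-10) top-left  bias=+0
  edge (8, 2)→(8, 10): d=(0,8) right/bottom  bias=-1
    (3,2)@(7, 5): e=[32,8,8] → X
    (4,2)@(9, 5): e=[28,28,-8] → .
    (2,3)@(5, 7): e=[24,0,24] → X  [on edge]
    (4,3)@(9, 7): e=[16,40,-8] → .
    (2,4)@(5, 9): e=[12,12,24] → X
    (4,4)@(9, 9): e=[4,52,-8] → .
    (5,4)@(11, 9): e=[0,72,-24] → .  [on edge]
    (1,5)@(3, 11): e=[4,4,40] → X
    (2,5)@(5, 11): e=[0,24,24] → .  [on edge]
    (3,5)@(7, 11): e=[-4,44,8] → .
    (1,6)@(3, 13): e=[-8,16,40] → .
  covered (6 px):
    . . . . . .
    . . . . . .
    . . . X . .
    . . X X . .
    . . X X . .
    . X . . . .
    . . . . . .

Answer: 19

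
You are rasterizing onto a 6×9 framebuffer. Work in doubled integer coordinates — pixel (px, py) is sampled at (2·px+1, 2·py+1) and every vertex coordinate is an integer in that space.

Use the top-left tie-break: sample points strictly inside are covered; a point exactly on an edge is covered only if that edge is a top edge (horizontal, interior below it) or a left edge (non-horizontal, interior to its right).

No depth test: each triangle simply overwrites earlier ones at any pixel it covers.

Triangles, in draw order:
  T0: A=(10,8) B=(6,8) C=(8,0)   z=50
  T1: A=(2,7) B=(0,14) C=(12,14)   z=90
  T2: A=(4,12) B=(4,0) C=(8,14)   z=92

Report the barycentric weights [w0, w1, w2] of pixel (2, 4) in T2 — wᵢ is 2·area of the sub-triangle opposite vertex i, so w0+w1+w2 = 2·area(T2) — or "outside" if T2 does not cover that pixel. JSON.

T0:
  2·area = 32
  edge (10, 8)→(6, 8): d=(-4,0) right/bottom  bias=-1
  edge (6, 8)→(8, 0): d=(2,-8) top-left  bias=+0
  edge (8, 0)→(10, 8): d=(2,8) right/bottom  bias=-1
    (3,2)@(7, 5): e=[12,2,18] → #
    (4,2)@(9, 5): e=[12,18,2] → #
    (5,2)@(11, 5): e=[12,34,-14] → ·
    (3,3)@(7, 7): e=[4,6,22] → #
    (5,3)@(11, 7): e=[4,38,-10] → ·
    (3,4)@(7, 9): e=[-4,10,26] → ·
    (4,4)@(9, 9): e=[-4,26,10] → ·
  covered (4 px):
    · · · · · ·
    · · · · · ·
    · · · # # ·
    · · · # # ·
    · · · · · ·
    · · · · · ·
    · · · · · ·
    · · · · · ·
    · · · · · ·
T1:
  2·area = 84  (B↔C swapped to make it positive)
  edge (2, 7)→(12, 14): d=(10,7) right/bottom  bias=-1
  edge (12, 14)→(0, 14): d=(-12,0) right/bottom  bias=-1
  edge (0, 14)→(2, 7): d=(2,-7) top-left  bias=+0
    (1,4)@(3, 9): e=[13,60,11] → #
    (2,4)@(5, 9): e=[-1,60,25] → ·
    (0,5)@(1, 11): e=[47,36,1] → #
    (2,5)@(5, 11): e=[19,36,29] → #
    (3,5)@(7, 11): e=[5,36,43] → #
    (4,5)@(9, 11): e=[-9,36,57] → ·
    (0,6)@(1, 13): e=[67,12,5] → #
    (4,6)@(9, 13): e=[11,12,61] → #
    (5,6)@(11, 13): e=[-3,12,75] → ·
    (0,7)@(1, 15): e=[87,-12,9] → ·
    (1,7)@(3, 15): e=[73,-12,23] → ·
    (2,7)@(5, 15): e=[59,-12,37] → ·
  covered (10 px):
    · · · · · ·
    · · · · · ·
    · · · · · ·
    · · · · · ·
    · # · · · ·
    # # # # · ·
    # # # # # ·
    · · · · · ·
    · · · · · ·
T2:
  2·area = 48
  edge (4, 12)→(4, 0): d=(0,-12) top-left  bias=+0
  edge (4, 0)→(8, 14): d=(4,14) right/bottom  bias=-1
  edge (8, 14)→(4, 12): d=(-4,-2) top-left  bias=+0
    (2,2)@(5, 5): e=[12,6,30] → #
    (3,2)@(7, 5): e=[36,-22,34] → ·
    (2,3)@(5, 7): e=[12,14,22] → #
    (3,3)@(7, 7): e=[36,-14,26] → ·
    (2,4)@(5, 9): e=[12,22,14] → #
    (3,4)@(7, 9): e=[36,-6,18] → ·
    (2,5)@(5, 11): e=[12,30,6] → #
    (3,5)@(7, 11): e=[36,2,10] → #
    (4,5)@(9, 11): e=[60,-26,14] → ·
    (2,6)@(5, 13): e=[12,38,-2] → ·
    (3,6)@(7, 13): e=[36,10,2] → #
    (4,6)@(9, 13): e=[60,-18,6] → ·
  covered (6 px):
    · · · · · ·
    · · · · · ·
    · · # · · ·
    · · # · · ·
    · · # · · ·
    · · # # · ·
    · · · # · ·
    · · · · · ·
    · · · · · ·

Answer: [22,14,12]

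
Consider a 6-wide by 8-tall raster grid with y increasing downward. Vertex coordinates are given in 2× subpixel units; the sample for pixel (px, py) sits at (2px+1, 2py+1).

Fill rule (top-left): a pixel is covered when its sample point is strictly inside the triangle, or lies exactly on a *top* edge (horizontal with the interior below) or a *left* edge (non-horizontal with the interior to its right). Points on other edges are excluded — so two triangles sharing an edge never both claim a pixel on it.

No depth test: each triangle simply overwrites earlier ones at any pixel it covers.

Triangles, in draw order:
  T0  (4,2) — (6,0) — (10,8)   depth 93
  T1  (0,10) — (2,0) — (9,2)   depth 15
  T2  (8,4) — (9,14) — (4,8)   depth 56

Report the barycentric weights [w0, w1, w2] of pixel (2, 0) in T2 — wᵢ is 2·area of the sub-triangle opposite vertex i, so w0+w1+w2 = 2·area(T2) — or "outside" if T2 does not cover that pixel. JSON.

T0:
  2·area = 24
  edge (4, 2)→(6, 0): d=(2,-2) top-left  bias=+0
  edge (6, 0)→(10, 8): d=(4,8) right/bottom  bias=-1
  edge (10, 8)→(4, 2): d=(-6,-6) top-left  bias=+0
    (1,0)@(3, 1): e=[-4,28,0] → ·  [on edge]
    (2,0)@(5, 1): e=[0,12,12] → #  [on edge]
    (3,0)@(7, 1): e=[4,-4,24] → ·
    (1,1)@(3, 3): e=[0,36,-12] → ·  [on edge]
    (2,1)@(5, 3): e=[4,20,0] → #  [on edge]
    (3,1)@(7, 3): e=[8,4,12] → #
    (4,1)@(9, 3): e=[12,-12,24] → ·
    (0,2)@(1, 5): e=[0,60,-36] → ·  [on edge]
    (2,2)@(5, 5): e=[8,28,-12] → ·
    (3,2)@(7, 5): e=[12,12,0] → #  [on edge]
    (4,2)@(9, 5): e=[16,-4,12] → ·
    (3,3)@(7, 7): e=[16,20,-12] → ·
    (4,3)@(9, 7): e=[20,4,0] → #  [on edge]
    (5,4)@(11, 9): e=[28,-4,0] → ·  [on edge]
  covered (5 px):
    · · # · · ·
    · · # # · ·
    · · · # · ·
    · · · · # ·
    · · · · · ·
    · · · · · ·
    · · · · · ·
    · · · · · ·
T1:
  2·area = 74
  edge (0, 10)→(2, 0): d=(2,-10) top-left  bias=+0
  edge (2, 0)→(9, 2): d=(7,2) right/bottom  bias=-1
  edge (9, 2)→(0, 10): d=(-9,8) right/bottom  bias=-1
    (1,0)@(3, 1): e=[12,5,57] → #
    (2,0)@(5, 1): e=[32,1,41] → #
    (3,0)@(7, 1): e=[52,-3,25] → ·
    (1,1)@(3, 3): e=[16,19,39] → #
    (3,1)@(7, 3): e=[56,11,7] → #
    (4,1)@(9, 3): e=[76,7,-9] → ·
    (0,2)@(1, 5): e=[0,37,37] → #  [on edge]
    (3,2)@(7, 5): e=[60,25,-11] → ·
    (0,3)@(1, 7): e=[4,51,19] → #
    (2,3)@(5, 7): e=[44,43,-13] → ·
    (0,4)@(1, 9): e=[8,65,1] → #
    (1,4)@(3, 9): e=[28,61,-15] → ·
  covered (11 px):
    · # # · · ·
    · # # # · ·
    # # # · · ·
    # # · · · ·
    # · · · · ·
    · · · · · ·
    · · · · · ·
    · · · · · ·
T2:
  2·area = 44
  edge (8, 4)→(9, 14): d=(1,10) right/bottom  bias=-1
  edge (9, 14)→(4, 8): d=(-5,-6) top-left  bias=+0
  edge (4, 8)→(8, 4): d=(4,-4) top-left  bias=+0
    (5,0)@(11, 1): e=[-33,77,0] → ·  [on edge]
    (4,1)@(9, 3): e=[-11,55,0] → ·  [on edge]
    (3,2)@(7, 5): e=[11,33,0] → #  [on edge]
    (4,2)@(9, 5): e=[-9,45,8] → ·
    (2,3)@(5, 7): e=[33,11,0] → #  [on edge]
    (4,3)@(9, 7): e=[-7,35,16] → ·
    (1,4)@(3, 9): e=[55,-11,0] → ·  [on edge]
    (2,4)@(5, 9): e=[35,1,8] → #
    (4,4)@(9, 9): e=[-5,25,24] → ·
    (0,5)@(1, 11): e=[77,-33,0] → ·  [on edge]
    (2,5)@(5, 11): e=[37,-9,16] → ·
    (3,5)@(7, 11): e=[17,3,24] → #
  covered (6 px):
    · · · · · ·
    · · · · · ·
    · · · # · ·
    · · # # · ·
    · · # # · ·
    · · · # · ·
    · · · · · ·
    · · · · · ·

Final: "outside"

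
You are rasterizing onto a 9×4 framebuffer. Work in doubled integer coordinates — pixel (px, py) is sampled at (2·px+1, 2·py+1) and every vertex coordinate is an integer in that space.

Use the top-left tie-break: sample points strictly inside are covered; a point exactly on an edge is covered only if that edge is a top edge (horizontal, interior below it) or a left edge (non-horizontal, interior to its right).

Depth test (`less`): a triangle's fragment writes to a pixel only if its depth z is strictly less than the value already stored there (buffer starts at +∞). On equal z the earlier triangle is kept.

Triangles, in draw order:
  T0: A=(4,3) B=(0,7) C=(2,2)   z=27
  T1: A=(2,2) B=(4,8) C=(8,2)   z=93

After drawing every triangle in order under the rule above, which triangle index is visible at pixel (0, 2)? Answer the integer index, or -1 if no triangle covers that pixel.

T0:
  2·area = 12
  edge (4, 3)→(0, 7): d=(-4,4) right/bottom  bias=-1
  edge (0, 7)→(2, 2): d=(2,-5) top-left  bias=+0
  edge (2, 2)→(4, 3): d=(2,1) right/bottom  bias=-1
    (1,1)@(3, 3): e=[4,7,1] → X
    (2,1)@(5, 3): e=[-4,17,-1] → .
    (0,2)@(1, 5): e=[4,1,7] → X
    (1,2)@(3, 5): e=[-4,11,5] → .
    (0,3)@(1, 7): e=[-4,5,11] → .
  covered (2 px):
    . . . . . . . . .
    . X . . . . . . .
    X . . . . . . . .
    . . . . . . . . .
T1:
  2·area = 36  (B↔C swapped to make it positive)
  edge (2, 2)→(8, 2): d=(6,0) top-left  bias=+0
  edge (8, 2)→(4, 8): d=(-4,6) right/bottom  bias=-1
  edge (4, 8)→(2, 2): d=(-2,-6) top-left  bias=+0
    (1,1)@(3, 3): e=[6,26,4] → X
    (2,1)@(5, 3): e=[6,14,16] → X
    (3,1)@(7, 3): e=[6,2,28] → X
    (4,1)@(9, 3): e=[6,-10,40] → .
    (1,2)@(3, 5): e=[18,18,0] → X  [on edge]
    (3,2)@(7, 5): e=[18,-6,24] → .
    (1,3)@(3, 7): e=[30,10,-4] → .
    (2,3)@(5, 7): e=[30,-2,8] → .
  covered (5 px):
    . . . . . . . . .
    . X X X . . . . .
    . X X . . . . . .
    . . . . . . . . .

Z-buffer (winner per pixel, '.' = empty):
  . . . . . . . . .
  . 0 1 1 . . . . .
  0 1 1 . . . . . .
  . . . . . . . . .

Result: 0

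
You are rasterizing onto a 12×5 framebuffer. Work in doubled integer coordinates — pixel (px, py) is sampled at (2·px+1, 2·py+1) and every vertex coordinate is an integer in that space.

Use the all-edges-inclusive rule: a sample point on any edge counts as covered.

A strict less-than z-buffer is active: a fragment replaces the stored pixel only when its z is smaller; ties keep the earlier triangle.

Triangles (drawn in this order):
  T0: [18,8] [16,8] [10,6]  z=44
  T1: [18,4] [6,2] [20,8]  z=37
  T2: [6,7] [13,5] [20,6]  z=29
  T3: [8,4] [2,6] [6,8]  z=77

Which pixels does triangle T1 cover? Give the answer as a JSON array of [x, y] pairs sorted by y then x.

T0:
  2·area = 4
  edge (18, 8)→(16, 8): d=(-2,0) inclusive
  edge (16, 8)→(10, 6): d=(-6,-2) inclusive
  edge (10, 6)→(18, 8): d=(8,2) inclusive
    (0,1)@(1, 3): e=[10,0,-6] → ·  [on edge]
    (3,2)@(7, 5): e=[6,0,-2] → ·  [on edge]
    (6,3)@(13, 7): e=[2,0,2] → #  [on edge]
    (7,3)@(15, 7): e=[2,4,-2] → ·
    (6,4)@(13, 9): e=[-2,-12,18] → ·
    (9,4)@(19, 9): e=[-2,0,6] → ·  [on edge]
  covered (1 px):
    · · · · · · · · · · · ·
    · · · · · · · · · · · ·
    · · · · · · · · · · · ·
    · · · · · · # · · · · ·
    · · · · · · · · · · · ·
T1:
  2·area = 44  (B↔C swapped to make it positive)
  edge (18, 4)→(20, 8): d=(2,4) inclusive
  edge (20, 8)→(6, 2): d=(-14,-6) inclusive
  edge (6, 2)→(18, 4): d=(12,2) inclusive
    (4,1)@(9, 3): e=[34,4,6] → #
    (5,1)@(11, 3): e=[26,16,2] → #
    (6,1)@(13, 3): e=[18,28,-2] → ·
    (4,2)@(9, 5): e=[38,-24,30] → ·
    (5,2)@(11, 5): e=[30,-12,26] → ·
    (6,2)@(13, 5): e=[22,0,22] → #  [on edge]
    (7,2)@(15, 5): e=[14,12,18] → #
    (8,2)@(17, 5): e=[6,24,14] → #
    (9,2)@(19, 5): e=[-2,36,10] → ·
    (6,3)@(13, 7): e=[26,-28,46] → ·
    (7,3)@(15, 7): e=[18,-16,42] → ·
    (8,3)@(17, 7): e=[10,-4,38] → ·
  covered (6 px):
    · · · · · · · · · · · ·
    · · · · # # · · · · · ·
    · · · · · · # # # · · ·
    · · · · · · · · · # · ·
    · · · · · · · · · · · ·
T2:
  2·area = 21
  edge (6, 7)→(13, 5): d=(7,-2) inclusive
  edge (13, 5)→(20, 6): d=(7,1) inclusive
  edge (20, 6)→(6, 7): d=(-14,1) inclusive
    (6,2)@(13, 5): e=[0,0,21] → #  [on edge]
    (7,2)@(15, 5): e=[4,-2,19] → ·
    (6,3)@(13, 7): e=[14,14,-7] → ·
  covered (1 px):
    · · · · · · · · · · · ·
    · · · · · · · · · · · ·
    · · · · · · # · · · · ·
    · · · · · · · · · · · ·
    · · · · · · · · · · · ·
T3:
  2·area = 20  (B↔C swapped to make it positive)
  edge (8, 4)→(6, 8): d=(-2,4) inclusive
  edge (6, 8)→(2, 6): d=(-4,-2) inclusive
  edge (2, 6)→(8, 4): d=(6,-2) inclusive
    (8,0)@(17, 1): e=[-30,50,0] → ·  [on edge]
    (5,1)@(11, 3): e=[-10,30,0] → ·  [on edge]
    (2,2)@(5, 5): e=[10,10,0] → #  [on edge]
    (3,2)@(7, 5): e=[2,14,4] → #
    (4,2)@(9, 5): e=[-6,18,8] → ·
    (2,3)@(5, 7): e=[6,2,12] → #
    (3,3)@(7, 7): e=[-2,6,16] → ·
    (2,4)@(5, 9): e=[2,-6,24] → ·
  covered (3 px):
    · · · · · · · · · · · ·
    · · · · · · · · · · · ·
    · · # # · · · · · · · ·
    · · # · · · · · · · · ·
    · · · · · · · · · · · ·

Final: [[4,1],[5,1],[6,2],[7,2],[8,2],[9,3]]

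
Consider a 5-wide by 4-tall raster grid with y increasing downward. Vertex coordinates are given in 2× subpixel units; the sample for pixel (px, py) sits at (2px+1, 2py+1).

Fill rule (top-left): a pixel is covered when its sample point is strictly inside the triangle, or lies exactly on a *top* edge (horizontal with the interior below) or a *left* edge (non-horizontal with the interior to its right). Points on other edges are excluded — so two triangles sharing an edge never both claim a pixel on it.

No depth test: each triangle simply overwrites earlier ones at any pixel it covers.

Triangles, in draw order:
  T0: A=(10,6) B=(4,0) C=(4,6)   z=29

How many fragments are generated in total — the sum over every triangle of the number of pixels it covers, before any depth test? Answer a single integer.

T0:
  2·area = 36  (B↔C swapped to make it positive)
  edge (10, 6)→(4, 6): d=(-6,0) right/bottom  bias=-1
  edge (4, 6)→(4, 0): d=(0,-6) top-left  bias=+0
  edge (4, 0)→(10, 6): d=(6,6) right/bottom  bias=-1
    (2,0)@(5, 1): e=[30,6,0] → ·  [on edge]
    (2,1)@(5, 3): e=[18,6,12] → #
    (3,1)@(7, 3): e=[18,18,0] → ·  [on edge]
    (2,2)@(5, 5): e=[6,6,24] → #
    (3,2)@(7, 5): e=[6,18,12] → #
    (4,2)@(9, 5): e=[6,30,0] → ·  [on edge]
    (2,3)@(5, 7): e=[-6,6,36] → ·
    (3,3)@(7, 7): e=[-6,18,24] → ·
  covered (3 px):
    · · · · ·
    · · # · ·
    · · # # ·
    · · · · ·

Result: 3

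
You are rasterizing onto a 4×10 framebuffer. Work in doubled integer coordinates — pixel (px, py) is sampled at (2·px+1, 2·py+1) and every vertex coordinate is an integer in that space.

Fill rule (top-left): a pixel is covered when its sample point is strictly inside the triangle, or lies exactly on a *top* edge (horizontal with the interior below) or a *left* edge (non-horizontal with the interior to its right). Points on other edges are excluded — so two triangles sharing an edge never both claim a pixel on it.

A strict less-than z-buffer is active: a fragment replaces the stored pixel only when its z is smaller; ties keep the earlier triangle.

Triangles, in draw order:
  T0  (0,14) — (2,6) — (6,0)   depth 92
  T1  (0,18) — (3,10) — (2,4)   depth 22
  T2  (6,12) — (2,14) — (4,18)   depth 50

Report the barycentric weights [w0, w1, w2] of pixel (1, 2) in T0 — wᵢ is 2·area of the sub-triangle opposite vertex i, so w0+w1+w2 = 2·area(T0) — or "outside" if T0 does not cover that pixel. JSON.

T0:
  2·area = 20
  edge (0, 14)→(2, 6): d=(2,-8) top-left  bias=+0
  edge (2, 6)→(6, 0): d=(4,-6) top-left  bias=+0
  edge (6, 0)→(0, 14): d=(-6,14) right/bottom  bias=-1
    (1,2)@(3, 5): e=[6,2,12] → █
    (2,2)@(5, 5): e=[22,14,-16] → ·
    (1,3)@(3, 7): e=[10,10,0] → ·  [on edge]
    (0,5)@(1, 11): e=[2,14,4] → █
    (1,5)@(3, 11): e=[18,26,-24] → ·
    (0,6)@(1, 13): e=[6,22,-8] → ·
  covered (2 px):
    · · · ·
    · · · ·
    · █ · ·
    · · · ·
    · · · ·
    █ · · ·
    · · · ·
    · · · ·
    · · · ·
    · · · ·
T1:
  2·area = 26  (B↔C swapped to make it positive)
  edge (0, 18)→(2, 4): d=(2,-14) top-left  bias=+0
  edge (2, 4)→(3, 10): d=(1,6) right/bottom  bias=-1
  edge (3, 10)→(0, 18): d=(-3,8) right/bottom  bias=-1
    (0,5)@(1, 11): e=[0,13,13] → █  [on edge]
    (1,5)@(3, 11): e=[28,1,-3] → ·
    (0,6)@(1, 13): e=[4,15,7] → █
    (1,6)@(3, 13): e=[32,3,-9] → ·
    (0,7)@(1, 15): e=[8,17,1] → █
    (1,7)@(3, 15): e=[36,5,-15] → ·
    (0,8)@(1, 17): e=[12,19,-5] → ·
  covered (3 px):
    · · · ·
    · · · ·
    · · · ·
    · · · ·
    · · · ·
    █ · · ·
    █ · · ·
    █ · · ·
    · · · ·
    · · · ·
T2:
  2·area = 20  (B↔C swapped to make it positive)
  edge (6, 12)→(4, 18): d=(-2,6) right/bottom  bias=-1
  edge (4, 18)→(2, 14): d=(-2,-4) top-left  bias=+0
  edge (2, 14)→(6, 12): d=(4,-2) top-left  bias=+0
    (3,4)@(7, 9): e=[0,30,-10] → ·  [on edge]
    (2,6)@(5, 13): e=[4,14,2] → █
    (3,6)@(7, 13): e=[-8,22,6] → ·
    (1,7)@(3, 15): e=[12,2,6] → █
    (2,7)@(5, 15): e=[0,10,10] → ·  [on edge]
    (1,8)@(3, 17): e=[8,-2,14] → ·
  covered (2 px):
    · · · ·
    · · · ·
    · · · ·
    · · · ·
    · · · ·
    · · · ·
    · · █ ·
    · █ · ·
    · · · ·
    · · · ·

Result: [2,12,6]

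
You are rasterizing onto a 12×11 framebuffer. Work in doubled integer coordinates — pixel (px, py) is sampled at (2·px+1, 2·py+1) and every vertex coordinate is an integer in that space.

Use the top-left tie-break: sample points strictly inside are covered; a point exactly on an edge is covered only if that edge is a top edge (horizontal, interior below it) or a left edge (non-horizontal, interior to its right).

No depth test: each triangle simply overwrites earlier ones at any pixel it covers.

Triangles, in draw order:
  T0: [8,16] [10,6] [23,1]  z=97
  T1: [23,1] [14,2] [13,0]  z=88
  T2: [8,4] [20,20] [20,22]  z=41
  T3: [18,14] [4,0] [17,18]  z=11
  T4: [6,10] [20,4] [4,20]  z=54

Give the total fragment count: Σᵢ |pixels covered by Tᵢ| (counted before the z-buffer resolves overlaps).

T0:
  2·area = 120
  edge (8, 16)→(10, 6): d=(2,-10) top-left  bias=+0
  edge (10, 6)→(23, 1): d=(13,-5) top-left  bias=+0
  edge (23, 1)→(8, 16): d=(-15,15) right/bottom  bias=-1
    (5,0)@(11, 1): e=[0,-60,180] → ·  [on edge]
    (11,0)@(23, 1): e=[120,0,0] → ·  [on edge]
    (9,1)@(19, 3): e=[84,6,30] → █
    (10,1)@(21, 3): e=[104,16,0] → ·  [on edge]
    (6,2)@(13, 5): e=[28,2,90] → █
    (7,2)@(15, 5): e=[48,12,60] → █
    (8,2)@(17, 5): e=[68,22,30] → █
    (9,2)@(19, 5): e=[88,32,0] → ·  [on edge]
    (5,3)@(11, 7): e=[12,18,90] → █
    (8,3)@(17, 7): e=[72,48,0] → ·  [on edge]
    (5,4)@(11, 9): e=[16,44,60] → █
    (7,4)@(15, 9): e=[56,64,0] → ·  [on edge]
    (4,5)@(9, 11): e=[0,60,60] → █  [on edge]
    (6,5)@(13, 11): e=[40,80,0] → ·  [on edge]
    (5,6)@(11, 13): e=[24,96,0] → ·  [on edge]
    (4,7)@(9, 15): e=[8,112,0] → ·  [on edge]
    (3,8)@(7, 17): e=[-8,128,0] → ·  [on edge]
    (2,9)@(5, 19): e=[-24,144,0] → ·  [on edge]
    (1,10)@(3, 21): e=[-40,160,0] → ·  [on edge]
    (3,10)@(7, 21): e=[0,180,-60] → ·  [on edge]
  covered (12 px):
    · · · · · · · · · · · ·
    · · · · · · · · · █ · ·
    · · · · · · █ █ █ · · ·
    · · · · · █ █ █ · · · ·
    · · · · · █ █ · · · · ·
    · · · · █ █ · · · · · ·
    · · · · █ · · · · · · ·
    · · · · · · · · · · · ·
    · · · · · · · · · · · ·
    · · · · · · · · · · · ·
    · · · · · · · · · · · ·
T1:
  2·area = 19
  edge (23, 1)→(14, 2): d=(-9,1) right/bottom  bias=-1
  edge (14, 2)→(13, 0): d=(-1,-2) top-left  bias=+0
  edge (13, 0)→(23, 1): d=(10,1) right/bottom  bias=-1
    (7,0)@(15, 1): e=[8,3,8] → █
    (8,0)@(17, 1): e=[6,7,6] → █
    (9,0)@(19, 1): e=[4,11,4] → █
    (10,0)@(21, 1): e=[2,15,2] → █
    (11,0)@(23, 1): e=[0,19,0] → ·  [on edge]
    (2,1)@(5, 3): e=[0,-19,38] → ·  [on edge]
    (7,1)@(15, 3): e=[-10,1,28] → ·
    (8,1)@(17, 3): e=[-12,5,26] → ·
    (9,1)@(19, 3): e=[-14,9,24] → ·
    (10,1)@(21, 3): e=[-16,13,22] → ·
  covered (4 px):
    · · · · · · · █ █ █ █ ·
    · · · · · · · · · · · ·
    · · · · · · · · · · · ·
    · · · · · · · · · · · ·
    · · · · · · · · · · · ·
    · · · · · · · · · · · ·
    · · · · · · · · · · · ·
    · · · · · · · · · · · ·
    · · · · · · · · · · · ·
    · · · · · · · · · · · ·
    · · · · · · · · · · · ·
T2:
  2·area = 24
  edge (8, 4)→(20, 20): d=(12,16) right/bottom  bias=-1
  edge (20, 20)→(20, 22): d=(0,2) right/bottom  bias=-1
  edge (20, 22)→(8, 4): d=(-12,-18) top-left  bias=+0
    (6,5)@(13, 11): e=[4,14,6] → █
    (7,5)@(15, 11): e=[-28,10,42] → ·
    (6,6)@(13, 13): e=[28,14,-18] → ·
    (8,8)@(17, 17): e=[12,6,6] → █
    (9,8)@(19, 17): e=[-20,2,42] → ·
    (8,9)@(17, 19): e=[36,6,-18] → ·
    (9,9)@(19, 19): e=[4,2,18] → █
    (10,9)@(21, 19): e=[-28,-2,54] → ·
    (9,10)@(19, 21): e=[28,2,-6] → ·
  covered (3 px):
    · · · · · · · · · · · ·
    · · · · · · · · · · · ·
    · · · · · · · · · · · ·
    · · · · · · · · · · · ·
    · · · · · · · · · · · ·
    · · · · · · █ · · · · ·
    · · · · · · · · · · · ·
    · · · · · · · · · · · ·
    · · · · · · · · █ · · ·
    · · · · · · · · · █ · ·
    · · · · · · · · · · · ·
T3:
  2·area = 70  (B↔C swapped to make it positive)
  edge (18, 14)→(17, 18): d=(-1,4) right/bottom  bias=-1
  edge (17, 18)→(4, 0): d=(-13,-18) top-left  bias=+0
  edge (4, 0)→(18, 14): d=(14,14) right/bottom  bias=-1
    (2,0)@(5, 1): e=[65,5,0] → ·  [on edge]
    (3,1)@(7, 3): e=[55,15,0] → ·  [on edge]
    (4,2)@(9, 5): e=[45,25,0] → ·  [on edge]
    (5,3)@(11, 7): e=[35,35,0] → ·  [on edge]
    (5,4)@(11, 9): e=[33,9,28] → █
    (6,4)@(13, 9): e=[25,45,0] → ·  [on edge]
    (5,5)@(11, 11): e=[31,-17,56] → ·
    (6,5)@(13, 11): e=[23,19,28] → █
    (7,5)@(15, 11): e=[15,55,0] → ·  [on edge]
    (6,6)@(13, 13): e=[21,-7,56] → ·
    (7,6)@(15, 13): e=[13,29,28] → █
    (8,6)@(17, 13): e=[5,65,0] → ·  [on edge]
    (9,7)@(19, 15): e=[-5,75,0] → ·  [on edge]
    (10,8)@(21, 17): e=[-15,85,0] → ·  [on edge]
    (11,9)@(23, 19): e=[-25,95,0] → ·  [on edge]
  covered (6 px):
    · · · · · · · · · · · ·
    · · · · · · · · · · · ·
    · · · · · · · · · · · ·
    · · · · · · · · · · · ·
    · · · · · █ · · · · · ·
    · · · · · · █ · · · · ·
    · · · · · · · █ · · · ·
    · · · · · · · █ █ · · ·
    · · · · · · · · █ · · ·
    · · · · · · · · · · · ·
    · · · · · · · · · · · ·
T4:
  2·area = 128
  edge (6, 10)→(20, 4): d=(14,-6) top-left  bias=+0
  edge (20, 4)→(4, 20): d=(-16,16) right/bottom  bias=-1
  edge (4, 20)→(6, 10): d=(2,-10) top-left  bias=+0
    (11,0)@(23, 1): e=[-24,0,152] → ·  [on edge]
    (10,1)@(21, 3): e=[-8,0,136] → ·  [on edge]
    (3,2)@(7, 5): e=[-64,192,0] → ·  [on edge]
    (9,2)@(19, 5): e=[8,0,120] → ·  [on edge]
    (6,3)@(13, 7): e=[0,64,64] → █  [on edge]
    (7,3)@(15, 7): e=[12,32,84] → █
    (8,3)@(17, 7): e=[24,0,104] → ·  [on edge]
    (4,4)@(9, 9): e=[4,96,28] → █
    (5,4)@(11, 9): e=[16,64,48] → █
    (7,4)@(15, 9): e=[40,0,88] → ·  [on edge]
    (3,5)@(7, 11): e=[20,96,12] → █
    (6,5)@(13, 11): e=[56,0,72] → ·  [on edge]
    (5,6)@(11, 13): e=[72,0,56] → ·  [on edge]
    (2,7)@(5, 15): e=[64,64,0] → █  [on edge]
    (4,7)@(9, 15): e=[88,0,40] → ·  [on edge]
    (3,8)@(7, 17): e=[104,0,24] → ·  [on edge]
    (2,9)@(5, 19): e=[120,0,8] → ·  [on edge]
    (1,10)@(3, 21): e=[136,0,-8] → ·  [on edge]
  covered (13 px):
    · · · · · · · · · · · ·
    · · · · · · · · · · · ·
    · · · · · · · · · · · ·
    · · · · · · █ █ · · · ·
    · · · · █ █ █ · · · · ·
    · · · █ █ █ · · · · · ·
    · · · █ █ · · · · · · ·
    · · █ █ · · · · · · · ·
    · · █ · · · · · · · · ·
    · · · · · · · · · · · ·
    · · · · · · · · · · · ·

Final: 38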